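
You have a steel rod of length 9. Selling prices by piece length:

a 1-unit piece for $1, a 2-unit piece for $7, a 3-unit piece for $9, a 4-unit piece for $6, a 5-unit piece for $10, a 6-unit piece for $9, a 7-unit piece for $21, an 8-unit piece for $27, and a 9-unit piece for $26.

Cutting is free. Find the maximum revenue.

30

Consider every possible first cut. v[k] is the best of p[i]+v[k−i] over all sellable i≤k.
v[1] = 1
v[2] = 7
v[3] = 9
v[4] = 14  (first piece 2, then v[2]=7)
v[5] = 16  (first piece 2, then v[3]=9)
v[6] = 21  (first piece 2, then v[4]=14)
v[7] = 23  (first piece 2, then v[5]=16)
v[8] = 28  (first piece 2, then v[6]=21)
v[9] = 30  (first piece 2, then v[7]=23)
One optimal cutting: 3 + 2 + 2 + 2 → $9 + $7 + $7 + $7 = $30.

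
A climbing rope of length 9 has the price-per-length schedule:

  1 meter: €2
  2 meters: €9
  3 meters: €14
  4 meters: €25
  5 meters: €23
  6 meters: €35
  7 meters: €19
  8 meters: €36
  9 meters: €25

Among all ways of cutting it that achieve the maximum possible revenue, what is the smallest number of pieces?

3

Consider every possible first cut. r[k] is the best of p[i]+r[k−i] over all sellable i≤k.
r[1] = 2
r[2] = max(2+2, 9+0) = 9
r[3] = max(2+9, 9+2, 14+0) = 14
r[4] = max(2+14, 9+9, 14+2, 25+0) = 25
r[5] = max(2+25, 9+14, 14+9, 25+2, 23+0) = 27
r[6] = max(2+27, 9+25, 14+14, 25+9, 23+2, 35+0) = 35
r[7] = max(2+35, 9+27, 14+25, …, 35+2, 19+0) = 39
r[8] = max(2+39, 9+35, 14+27, …, 19+2, 36+0) = 50
r[9] = max(2+50, 9+39, 14+35, …, 36+2, 25+0) = 52
Maximum revenue is €52.
Now minimize piece count subject to staying optimal: for each k, pieces[k] = 1 + min over i with p[i]+r[k−i]=r[k] of pieces[k−i].
pieces[6] = 1
pieces[7] = 2
pieces[8] = 2
pieces[9] = 3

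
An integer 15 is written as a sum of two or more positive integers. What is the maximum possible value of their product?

Define f[k] = max over 1≤i<k of i · max(k−i, f[k−i]); the inner max lets the remainder stay uncut if that's better.
Small cases: f[2]=1, f[3]=2, f[4]=4, f[5]=6, f[6]=9, f[7]=12, f[8]=18.
f[9] = 3*max(6,9) = 3*9 = 27
f[10] = 2*max(8,18) = 2*18 = 36
f[11] = 2*max(9,27) = 2*27 = 54
f[12] = 3*max(9,27) = 3*27 = 81
f[13] = 2*max(11,54) = 2*54 = 108
f[14] = 2*max(12,81) = 2*81 = 162
f[15] = 3*max(12,81) = 3*81 = 243
One optimal split: 3 + 3 + 3 + 3 + 3; product 3*3*3*3*3 = 243.

243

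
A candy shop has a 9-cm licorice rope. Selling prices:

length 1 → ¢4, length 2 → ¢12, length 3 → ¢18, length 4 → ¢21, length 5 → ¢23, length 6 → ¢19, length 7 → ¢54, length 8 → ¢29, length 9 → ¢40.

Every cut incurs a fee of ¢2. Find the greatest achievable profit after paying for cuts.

Consider every possible first cut. r[k] is the best of p[i]+r[k−i] over all sellable i≤k, charging 2 whenever i<k.
r[1] = 4
r[2] = 12
r[3] = 18
r[4] = 22  (first piece 2, then r[2]=12)
r[5] = 28  (first piece 2, then r[3]=18)
r[6] = 34  (first piece 3, then r[3]=18)
r[7] = 54
r[8] = 56  (first piece 1, then r[7]=54)
r[9] = 64  (first piece 2, then r[7]=54)
One optimal plan: pieces 7 + 2 (1 cut) → ¢66 − ¢2 = ¢64.

64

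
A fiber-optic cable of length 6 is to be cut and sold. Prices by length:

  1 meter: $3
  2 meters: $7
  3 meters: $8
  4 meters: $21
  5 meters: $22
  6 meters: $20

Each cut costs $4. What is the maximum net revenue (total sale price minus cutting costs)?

Let v[k] be the best obtainable value from length k. For each k, try every first piece i and keep the best of price[i] + v[k−i] minus the 4 cut fee when i<k.
v[1] = 3
v[2] = max(3+3-4, 7+0) = 7
v[3] = max(3+7-4, 7+3-4, 8+0) = 8
v[4] = max(3+8-4, 7+7-4, 8+3-4, 21+0) = 21
v[5] = max(3+21-4, 7+8-4, 8+7-4, 21+3-4, 22+0) = 22
v[6] = max(3+22-4, 7+21-4, 8+8-4, 21+7-4, 22+3-4, 20+0) = 24
One optimal plan: pieces 4 + 2 (1 cut) → $28 − $4 = $24.

24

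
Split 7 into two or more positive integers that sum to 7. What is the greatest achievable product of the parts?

12

Fill g[k] for k=2..7: at each k try every first piece i and multiply by the better of (k−i) uncut or g[k−i].
g[2] = 1×max(1,0) = 1×1 = 1
g[3] = 1×max(2,1) = 1×2 = 2
g[4] = 2×max(2,1) = 2×2 = 4
g[5] = 2×max(3,2) = 2×3 = 6
g[6] = 3×max(3,2) = 3×3 = 9
g[7] = 2×max(5,6) = 2×6 = 12
One optimal split: 3 + 2 + 2; product 3×2×2 = 12.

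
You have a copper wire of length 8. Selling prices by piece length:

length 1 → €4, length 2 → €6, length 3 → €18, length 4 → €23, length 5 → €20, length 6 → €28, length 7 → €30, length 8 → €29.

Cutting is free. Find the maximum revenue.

Let R[k] be the best obtainable value from length k. For each k, try every first piece i and keep the best of price[i] + R[k−i].
R[1] = 4
R[2] = max(4+4, 6+0) = 8
R[3] = max(4+8, 6+4, 18+0) = 18
R[4] = max(4+18, 6+8, 18+4, 23+0) = 23
R[5] = max(4+23, 6+18, 18+8, 23+4, 20+0) = 27
R[6] = max(4+27, 6+23, 18+18, 23+8, 20+4, 28+0) = 36
R[7] = max(4+36, 6+27, 18+23, …, 28+4, 30+0) = 41
R[8] = max(4+41, 6+36, 18+27, …, 30+4, 29+0) = 46
One optimal cutting: 4 + 4 → €23 + €23 = €46.

46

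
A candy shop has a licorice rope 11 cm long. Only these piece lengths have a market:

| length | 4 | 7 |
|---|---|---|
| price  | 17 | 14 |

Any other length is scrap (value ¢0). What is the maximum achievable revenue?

34

Consider every possible first cut. f[k] is the best of p[i]+f[k−i] over all sellable i≤k.
f[1] = 0
f[2] = 0
f[3] = 0
f[4] = 17
f[5] = 17
f[6] = 17
f[7] = max(17+0, 14+0) = 17
f[8] = max(17+17, 14+0) = 34
f[9] = max(17+17, 14+0) = 34
f[10] = max(17+17, 14+0) = 34
f[11] = max(17+17, 14+17) = 34
One optimal cutting: pieces 4 + 4 with 3 cm of scrap → ¢34.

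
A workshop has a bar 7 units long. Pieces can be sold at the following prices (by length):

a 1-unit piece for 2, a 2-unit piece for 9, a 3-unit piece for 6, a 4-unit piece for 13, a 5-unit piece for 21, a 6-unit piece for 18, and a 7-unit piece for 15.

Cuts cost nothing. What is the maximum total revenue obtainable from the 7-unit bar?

30

Let v[k] be the best obtainable value from length k. For each k, try every first piece i and keep the best of price[i] + v[k−i].
v[1] = 2
v[2] = max(2+2, 9+0) = 9
v[3] = max(2+9, 9+2, 6+0) = 11
v[4] = max(2+11, 9+9, 6+2, 13+0) = 18
v[5] = max(2+18, 9+11, 6+9, 13+2, 21+0) = 21
v[6] = max(2+21, 9+18, 6+11, 13+9, 21+2, 18+0) = 27
v[7] = max(2+27, 9+21, 6+18, …, 18+2, 15+0) = 30
One optimal cutting: 5 + 2 → 21 + 9 = 30.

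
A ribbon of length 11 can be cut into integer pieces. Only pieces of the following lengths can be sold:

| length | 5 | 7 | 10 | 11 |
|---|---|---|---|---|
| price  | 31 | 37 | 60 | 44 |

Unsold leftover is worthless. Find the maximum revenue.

Consider every possible first cut. f[k] is the best of p[i]+f[k−i] over all sellable i≤k.
f[1] = 0
f[2] = 0
f[3] = 0
f[4] = 0
f[5] = 31
f[6] = 31
f[7] = max(31+0, 37+0) = 37
f[8] = max(31+0, 37+0) = 37
f[9] = max(31+0, 37+0) = 37
f[10] = max(31+31, 37+0, 60+0) = 62
f[11] = max(31+31, 37+0, 60+0, 44+0) = 62
One optimal cutting: pieces 5 + 5 with 1 inch of scrap → ¢62.

62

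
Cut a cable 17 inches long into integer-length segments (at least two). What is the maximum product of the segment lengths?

Let P[k] be the best product for length k (with at least one cut). For each first piece i, the rest contributes max(k−i, P[k−i]).
P[2] = 1·max(1,0) = 1·1 = 1
P[3] = 1·max(2,1) = 1·2 = 2
P[4] = 2·max(2,1) = 2·2 = 4
P[5] = 2·max(3,2) = 2·3 = 6
P[6] = 3·max(3,2) = 3·3 = 9
P[7] = 2·max(5,6) = 2·6 = 12
P[8] = 2·max(6,9) = 2·9 = 18
P[9] = 3·max(6,9) = 3·9 = 27
P[10] = 2·max(8,18) = 2·18 = 36
P[11] = 2·max(9,27) = 2·27 = 54
P[12] = 3·max(9,27) = 3·27 = 81
P[13] = 2·max(11,54) = 2·54 = 108
P[14] = 2·max(12,81) = 2·81 = 162
P[15] = 3·max(12,81) = 3·81 = 243
P[16] = 2·max(14,162) = 2·162 = 324
P[17] = 2·max(15,243) = 2·243 = 486
One optimal split: 3 + 3 + 3 + 3 + 3 + 2; product 3·3·3·3·3·2 = 486.

486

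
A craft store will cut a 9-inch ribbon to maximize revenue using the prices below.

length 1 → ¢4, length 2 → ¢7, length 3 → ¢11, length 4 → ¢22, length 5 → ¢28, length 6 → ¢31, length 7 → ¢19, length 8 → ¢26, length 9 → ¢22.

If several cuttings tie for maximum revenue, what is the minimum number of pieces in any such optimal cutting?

2

Consider every possible first cut. r[k] is the best of p[i]+r[k−i] over all sellable i≤k.
r[1] = 4
r[2] = max(4+4, 7+0) = 8
r[3] = max(4+8, 7+4, 11+0) = 12
r[4] = max(4+12, 7+8, 11+4, 22+0) = 22
r[5] = max(4+22, 7+12, 11+8, 22+4, 28+0) = 28
r[6] = max(4+28, 7+22, 11+12, 22+8, 28+4, 31+0) = 32
r[7] = max(4+32, 7+28, 11+22, …, 31+4, 19+0) = 36
r[8] = max(4+36, 7+32, 11+28, …, 19+4, 26+0) = 44
r[9] = max(4+44, 7+36, 11+32, …, 26+4, 22+0) = 50
Maximum revenue is ¢50.
Now minimize piece count subject to staying optimal: for each k, pieces[k] = 1 + min over i with p[i]+r[k−i]=r[k] of pieces[k−i].
pieces[6] = 2
pieces[7] = 3
pieces[8] = 2
pieces[9] = 2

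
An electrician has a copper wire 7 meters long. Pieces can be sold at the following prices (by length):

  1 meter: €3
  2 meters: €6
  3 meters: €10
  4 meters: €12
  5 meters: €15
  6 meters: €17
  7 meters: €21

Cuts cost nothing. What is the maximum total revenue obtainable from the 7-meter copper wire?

Consider every possible first cut. r[k] is the best of p[i]+r[k−i] over all sellable i≤k.
r[1] = 3
r[2] = max(3+3, 6+0) = 6
r[3] = max(3+6, 6+3, 10+0) = 10
r[4] = max(3+10, 6+6, 10+3, 12+0) = 13
r[5] = max(3+13, 6+10, 10+6, 12+3, 15+0) = 16
r[6] = max(3+16, 6+13, 10+10, 12+6, 15+3, 17+0) = 20
r[7] = max(3+20, 6+16, 10+13, …, 17+3, 21+0) = 23
One optimal cutting: 3 + 3 + 1 → €10 + €10 + €3 = €23.

23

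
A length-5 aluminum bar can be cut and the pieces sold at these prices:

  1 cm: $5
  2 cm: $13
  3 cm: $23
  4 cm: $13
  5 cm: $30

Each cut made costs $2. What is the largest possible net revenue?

34

Consider every possible first cut. r[k] is the best of p[i]+r[k−i] over all sellable i≤k, charging 2 whenever i<k.
r[1] = 5
r[2] = 13
r[3] = 23
r[4] = 26  (first piece 1, then r[3]=23)
r[5] = 34  (first piece 2, then r[3]=23)
One optimal plan: pieces 3 + 2 (1 cut) → $36 − $2 = $34.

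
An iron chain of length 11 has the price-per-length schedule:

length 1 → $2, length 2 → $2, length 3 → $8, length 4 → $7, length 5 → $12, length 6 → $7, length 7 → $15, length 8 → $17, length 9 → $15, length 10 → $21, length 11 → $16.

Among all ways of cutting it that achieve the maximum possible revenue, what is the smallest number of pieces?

Consider every possible first cut. r[k] is the best of p[i]+r[k−i] over all sellable i≤k.
r[1] = 2
r[2] = max(2+2, 2+0) = 4
r[3] = max(2+4, 2+2, 8+0) = 8
r[4] = max(2+8, 2+4, 8+2, 7+0) = 10
r[5] = max(2+10, 2+8, 8+4, 7+2, 12+0) = 12
r[6] = max(2+12, 2+10, 8+8, 7+4, 12+2, 7+0) = 16
r[7] = max(2+16, 2+12, 8+10, …, 7+2, 15+0) = 18
r[8] = max(2+18, 2+16, 8+12, …, 15+2, 17+0) = 20
r[9] = max(2+20, 2+18, 8+16, …, 17+2, 15+0) = 24
r[10] = max(2+24, 2+20, 8+18, …, 15+2, 21+0) = 26
r[11] = max(2+26, 2+24, 8+20, …, 21+2, 16+0) = 28
Maximum revenue is $28.
Now minimize piece count subject to staying optimal: for each k, pieces[k] = 1 + min over i with p[i]+r[k−i]=r[k] of pieces[k−i].
pieces[8] = 2
pieces[9] = 3
pieces[10] = 4
pieces[11] = 3

3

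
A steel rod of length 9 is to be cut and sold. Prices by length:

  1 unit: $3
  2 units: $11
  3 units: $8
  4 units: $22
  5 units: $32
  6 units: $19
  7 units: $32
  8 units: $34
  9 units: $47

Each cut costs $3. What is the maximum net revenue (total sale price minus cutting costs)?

Let r[k] be the best obtainable value from length k. For each k, try every first piece i and keep the best of price[i] + r[k−i] minus the 3 cut fee when i<k.
r[1] = 3
r[2] = max(3+3-3, 11+0) = 11
r[3] = max(3+11-3, 11+3-3, 8+0) = 11
r[4] = max(3+11-3, 11+11-3, 8+3-3, 22+0) = 22
r[5] = max(3+22-3, 11+11-3, 8+11-3, 22+3-3, 32+0) = 32
r[6] = max(3+32-3, 11+22-3, 8+11-3, 22+11-3, 32+3-3, 19+0) = 32
r[7] = max(3+32-3, 11+32-3, 8+22-3, …, 19+3-3, 32+0) = 40
r[8] = max(3+40-3, 11+32-3, 8+32-3, …, 32+3-3, 34+0) = 41
r[9] = max(3+41-3, 11+40-3, 8+32-3, …, 34+3-3, 47+0) = 51
One optimal plan: pieces 5 + 4 (1 cut) → $54 − $3 = $51.

51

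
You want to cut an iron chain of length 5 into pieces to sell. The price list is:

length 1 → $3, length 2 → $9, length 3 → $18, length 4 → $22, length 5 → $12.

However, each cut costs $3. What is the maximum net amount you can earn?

Build r[k] bottom-up: r[k] = max over allowed piece i of (p[i] + r[k−i]) − 3 per cut.
r[1] = 3
r[2] = max(3+3-3, 9+0) = 9
r[3] = max(3+9-3, 9+3-3, 18+0) = 18
r[4] = max(3+18-3, 9+9-3, 18+3-3, 22+0) = 22
r[5] = max(3+22-3, 9+18-3, 18+9-3, 22+3-3, 12+0) = 24
One optimal plan: pieces 3 + 2 (1 cut) → $27 − $3 = $24.

24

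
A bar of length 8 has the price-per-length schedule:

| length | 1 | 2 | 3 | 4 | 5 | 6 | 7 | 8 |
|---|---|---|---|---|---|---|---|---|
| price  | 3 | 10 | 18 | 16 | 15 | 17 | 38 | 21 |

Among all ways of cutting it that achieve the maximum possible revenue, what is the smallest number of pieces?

3

Let r[k] be the best obtainable value from length k. For each k, try every first piece i and keep the best of price[i] + r[k−i].
r[1] = 3
r[2] = max(3+3, 10+0) = 10
r[3] = max(3+10, 10+3, 18+0) = 18
r[4] = max(3+18, 10+10, 18+3, 16+0) = 21
r[5] = max(3+21, 10+18, 18+10, 16+3, 15+0) = 28
r[6] = max(3+28, 10+21, 18+18, 16+10, 15+3, 17+0) = 36
r[7] = max(3+36, 10+28, 18+21, …, 17+3, 38+0) = 39
r[8] = max(3+39, 10+36, 18+28, …, 38+3, 21+0) = 46
Maximum revenue is 46.
Now minimize piece count subject to staying optimal: for each k, pieces[k] = 1 + min over i with p[i]+r[k−i]=r[k] of pieces[k−i].
pieces[5] = 2
pieces[6] = 2
pieces[7] = 3
pieces[8] = 3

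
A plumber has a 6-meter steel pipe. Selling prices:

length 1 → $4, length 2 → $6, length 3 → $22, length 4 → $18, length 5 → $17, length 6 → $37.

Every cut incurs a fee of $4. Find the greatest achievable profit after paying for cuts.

Let v[k] be the best obtainable value from length k. For each k, try every first piece i and keep the best of price[i] + v[k−i] minus the 4 cut fee when i<k.
v[1] = 4
v[2] = 6
v[3] = 22
v[4] = 22  (first piece 1, then v[3]=22)
v[5] = 24  (first piece 2, then v[3]=22)
v[6] = 40  (first piece 3, then v[3]=22)
One optimal plan: pieces 3 + 3 (1 cut) → $44 − $4 = $40.

40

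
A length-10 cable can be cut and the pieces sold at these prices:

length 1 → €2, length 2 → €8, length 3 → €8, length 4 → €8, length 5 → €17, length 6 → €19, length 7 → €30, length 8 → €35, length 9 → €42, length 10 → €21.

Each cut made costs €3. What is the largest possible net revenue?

41

Build v[k] bottom-up: v[k] = max over allowed piece i of (p[i] + v[k−i]) − 3 per cut.
v[1] = 2
v[2] = max(2+2-3, 8+0) = 8
v[3] = max(2+8-3, 8+2-3, 8+0) = 8
v[4] = max(2+8-3, 8+8-3, 8+2-3, 8+0) = 13
v[5] = max(2+13-3, 8+8-3, 8+8-3, 8+2-3, 17+0) = 17
v[6] = max(2+17-3, 8+13-3, 8+8-3, 8+8-3, 17+2-3, 19+0) = 19
v[7] = max(2+19-3, 8+17-3, 8+13-3, …, 19+2-3, 30+0) = 30
v[8] = max(2+30-3, 8+19-3, 8+17-3, …, 30+2-3, 35+0) = 35
v[9] = max(2+35-3, 8+30-3, 8+19-3, …, 35+2-3, 42+0) = 42
v[10] = max(2+42-3, 8+35-3, 8+30-3, …, 42+2-3, 21+0) = 41
One optimal plan: pieces 9 + 1 (1 cut) → €44 − €3 = €41.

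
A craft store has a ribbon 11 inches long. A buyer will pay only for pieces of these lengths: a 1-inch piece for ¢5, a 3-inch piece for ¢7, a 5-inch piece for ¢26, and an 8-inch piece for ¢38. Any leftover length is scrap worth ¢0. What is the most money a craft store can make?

Build r[k] bottom-up: r[k] = max over allowed piece i of (p[i] + r[k−i]).
r[1] = 5
r[2] = 10  (first piece 1, then r[1]=5)
r[3] = 15  (first piece 1, then r[2]=10)
r[4] = 20  (first piece 1, then r[3]=15)
r[5] = 26
r[6] = 31  (first piece 1, then r[5]=26)
r[7] = 36  (first piece 1, then r[6]=31)
r[8] = 41  (first piece 1, then r[7]=36)
r[9] = 46  (first piece 1, then r[8]=41)
r[10] = 52  (first piece 5, then r[5]=26)
r[11] = 57  (first piece 1, then r[10]=52)
One optimal cutting: 5 + 5 + 1 → ¢57.

57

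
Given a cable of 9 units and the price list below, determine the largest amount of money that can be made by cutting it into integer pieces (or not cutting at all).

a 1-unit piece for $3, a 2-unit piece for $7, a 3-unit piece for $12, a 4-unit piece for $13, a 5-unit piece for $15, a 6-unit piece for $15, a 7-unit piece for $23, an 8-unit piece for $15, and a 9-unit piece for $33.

Build v[k] bottom-up: v[k] = max over allowed piece i of (p[i] + v[k−i]).
v[1] = 3
v[2] = max(3+3, 7+0) = 7
v[3] = max(3+7, 7+3, 12+0) = 12
v[4] = max(3+12, 7+7, 12+3, 13+0) = 15
v[5] = max(3+15, 7+12, 12+7, 13+3, 15+0) = 19
v[6] = max(3+19, 7+15, 12+12, 13+7, 15+3, 15+0) = 24
v[7] = max(3+24, 7+19, 12+15, …, 15+3, 23+0) = 27
v[8] = max(3+27, 7+24, 12+19, …, 23+3, 15+0) = 31
v[9] = max(3+31, 7+27, 12+24, …, 15+3, 33+0) = 36
One optimal cutting: 3 + 3 + 3 → $12 + $12 + $12 = $36.

36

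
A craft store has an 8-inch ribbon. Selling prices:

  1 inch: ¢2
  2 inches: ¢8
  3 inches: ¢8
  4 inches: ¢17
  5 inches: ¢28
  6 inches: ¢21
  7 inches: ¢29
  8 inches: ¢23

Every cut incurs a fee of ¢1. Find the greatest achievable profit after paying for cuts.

36

Consider every possible first cut. net[k] is the best of p[i]+net[k−i] over all sellable i≤k, charging 1 whenever i<k.
net[1] = 2
net[2] = 8
net[3] = 9  (first piece 1, then net[2]=8)
net[4] = 17
net[5] = 28
net[6] = 29  (first piece 1, then net[5]=28)
net[7] = 35  (first piece 2, then net[5]=28)
net[8] = 36  (first piece 1, then net[7]=35)
One optimal plan: pieces 5 + 2 + 1 (2 cuts) → ¢38 − ¢2 = ¢36.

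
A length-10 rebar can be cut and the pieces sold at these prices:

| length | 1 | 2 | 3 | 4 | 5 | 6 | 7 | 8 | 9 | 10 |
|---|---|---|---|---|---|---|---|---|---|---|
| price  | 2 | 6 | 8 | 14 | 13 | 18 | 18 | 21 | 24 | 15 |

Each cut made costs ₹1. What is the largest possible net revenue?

32

Build net[k] bottom-up: net[k] = max over allowed piece i of (p[i] + net[k−i]) − 1 per cut.
net[1] = 2
net[2] = max(2+2-1, 6+0) = 6
net[3] = max(2+6-1, 6+2-1, 8+0) = 8
net[4] = max(2+8-1, 6+6-1, 8+2-1, 14+0) = 14
net[5] = max(2+14-1, 6+8-1, 8+6-1, 14+2-1, 13+0) = 15
net[6] = max(2+15-1, 6+14-1, 8+8-1, 14+6-1, 13+2-1, 18+0) = 19
net[7] = max(2+19-1, 6+15-1, 8+14-1, …, 18+2-1, 18+0) = 21
net[8] = max(2+21-1, 6+19-1, 8+15-1, …, 18+2-1, 21+0) = 27
net[9] = max(2+27-1, 6+21-1, 8+19-1, …, 21+2-1, 24+0) = 28
net[10] = max(2+28-1, 6+27-1, 8+21-1, …, 24+2-1, 15+0) = 32
One optimal plan: pieces 4 + 4 + 2 (2 cuts) → ₹34 − ₹2 = ₹32.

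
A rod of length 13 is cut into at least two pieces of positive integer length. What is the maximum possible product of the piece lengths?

Define m[k] = max over 1≤i<k of i · max(k−i, m[k−i]); the inner max lets the remainder stay uncut if that's better.
Small cases: m[2]=1, m[3]=2, m[4]=4, m[5]=6, m[6]=9, m[7]=12, m[8]=18.
m[9] = 3×max(6,9) = 3×9 = 27
m[10] = 2×max(8,18) = 2×18 = 36
m[11] = 2×max(9,27) = 2×27 = 54
m[12] = 3×max(9,27) = 3×27 = 81
m[13] = 2×max(11,54) = 2×54 = 108
One optimal split: 3 + 3 + 3 + 2 + 2; product 3×3×3×2×2 = 108.

108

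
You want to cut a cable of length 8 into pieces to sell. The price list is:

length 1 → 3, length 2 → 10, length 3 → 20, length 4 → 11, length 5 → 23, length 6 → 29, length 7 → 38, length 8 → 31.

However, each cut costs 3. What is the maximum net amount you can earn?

44

Let r[k] be the best obtainable value from length k. For each k, try every first piece i and keep the best of price[i] + r[k−i] minus the 3 cut fee when i<k.
r[1] = 3
r[2] = 10
r[3] = 20
r[4] = 20  (first piece 1, then r[3]=20)
r[5] = 27  (first piece 2, then r[3]=20)
r[6] = 37  (first piece 3, then r[3]=20)
r[7] = 38
r[8] = 44  (first piece 2, then r[6]=37)
One optimal plan: pieces 3 + 3 + 2 (2 cuts) → 50 − 6 = 44.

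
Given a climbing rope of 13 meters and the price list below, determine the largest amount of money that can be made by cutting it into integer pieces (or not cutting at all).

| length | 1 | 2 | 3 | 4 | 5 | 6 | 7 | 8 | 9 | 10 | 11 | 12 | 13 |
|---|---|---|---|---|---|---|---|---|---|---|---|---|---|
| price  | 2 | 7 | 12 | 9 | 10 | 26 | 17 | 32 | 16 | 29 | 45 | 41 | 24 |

Let best[k] be the best obtainable value from length k. For each k, try every first piece i and keep the best of price[i] + best[k−i].
best[1] = 2
best[2] = 7
best[3] = 12
best[4] = 14  (first piece 1, then best[3]=12)
best[5] = 19  (first piece 2, then best[3]=12)
best[6] = 26
best[7] = 28  (first piece 1, then best[6]=26)
best[8] = 33  (first piece 2, then best[6]=26)
best[9] = 38  (first piece 3, then best[6]=26)
best[10] = 40  (first piece 1, then best[9]=38)
best[11] = 45  (first piece 2, then best[9]=38)
best[12] = 52  (first piece 6, then best[6]=26)
best[13] = 54  (first piece 1, then best[12]=52)
One optimal cutting: 6 + 6 + 1 → €26 + €26 + €2 = €54.

54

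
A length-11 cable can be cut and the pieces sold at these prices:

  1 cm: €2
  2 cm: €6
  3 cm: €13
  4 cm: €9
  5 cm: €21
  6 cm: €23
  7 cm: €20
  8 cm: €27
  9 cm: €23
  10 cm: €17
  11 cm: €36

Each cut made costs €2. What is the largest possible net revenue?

Build net[k] bottom-up: net[k] = max over allowed piece i of (p[i] + net[k−i]) − 2 per cut.
net[1] = 2
net[2] = 6
net[3] = 13
net[4] = 13  (first piece 1, then net[3]=13)
net[5] = 21
net[6] = 24  (first piece 3, then net[3]=13)
net[7] = 25  (first piece 2, then net[5]=21)
net[8] = 32  (first piece 3, then net[5]=21)
net[9] = 35  (first piece 3, then net[6]=24)
net[10] = 40  (first piece 5, then net[5]=21)
net[11] = 43  (first piece 3, then net[8]=32)
One optimal plan: pieces 5 + 3 + 3 (2 cuts) → €47 − €4 = €43.

43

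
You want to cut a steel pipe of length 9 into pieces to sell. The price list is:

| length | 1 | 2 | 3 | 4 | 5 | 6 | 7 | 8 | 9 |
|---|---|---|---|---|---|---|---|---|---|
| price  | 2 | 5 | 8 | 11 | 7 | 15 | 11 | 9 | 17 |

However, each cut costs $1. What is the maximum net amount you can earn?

Build r[k] bottom-up: r[k] = max over allowed piece i of (p[i] + r[k−i]) − 1 per cut.
r[1] = 2
r[2] = max(2+2-1, 5+0) = 5
r[3] = max(2+5-1, 5+2-1, 8+0) = 8
r[4] = max(2+8-1, 5+5-1, 8+2-1, 11+0) = 11
r[5] = max(2+11-1, 5+8-1, 8+5-1, 11+2-1, 7+0) = 12
r[6] = max(2+12-1, 5+11-1, 8+8-1, 11+5-1, 7+2-1, 15+0) = 15
r[7] = max(2+15-1, 5+12-1, 8+11-1, …, 15+2-1, 11+0) = 18
r[8] = max(2+18-1, 5+15-1, 8+12-1, …, 11+2-1, 9+0) = 21
r[9] = max(2+21-1, 5+18-1, 8+15-1, …, 9+2-1, 17+0) = 22
One optimal plan: pieces 4 + 4 + 1 (2 cuts) → $24 − $2 = $22.

22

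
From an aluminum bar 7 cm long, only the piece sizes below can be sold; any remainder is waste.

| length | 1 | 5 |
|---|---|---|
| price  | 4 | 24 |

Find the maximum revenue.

Build f[k] bottom-up: f[k] = max over allowed piece i of (p[i] + f[k−i]).
f[1] = 4
f[2] = 8  (first piece 1, then f[1]=4)
f[3] = 12  (first piece 1, then f[2]=8)
f[4] = 16  (first piece 1, then f[3]=12)
f[5] = max(4+16, 24+0) = 24
f[6] = max(4+24, 24+4) = 28
f[7] = max(4+28, 24+8) = 32
One optimal cutting: 5 + 1 + 1 → $32.

32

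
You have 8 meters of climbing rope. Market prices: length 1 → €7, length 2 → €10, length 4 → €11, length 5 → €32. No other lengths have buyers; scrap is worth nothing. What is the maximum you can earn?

56

Let r[k] be the best obtainable value from length k. For each k, try every first piece i and keep the best of price[i] + r[k−i].
r[1] = 7
r[2] = max(7+7, 10+0) = 14
r[3] = max(7+14, 10+7) = 21
r[4] = max(7+21, 10+14, 11+0) = 28
r[5] = max(7+28, 10+21, 11+7, 32+0) = 35
r[6] = max(7+35, 10+28, 11+14, 32+7) = 42
r[7] = max(7+42, 10+35, 11+21, 32+14) = 49
r[8] = max(7+49, 10+42, 11+28, 32+21) = 56
One optimal cutting: 1 + 1 + 1 + 1 + 1 + 1 + 1 + 1 → €56.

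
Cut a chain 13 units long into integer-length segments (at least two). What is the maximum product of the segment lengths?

108

Let m[k] be the best product for length k (with at least one cut). For each first piece i, the rest contributes max(k−i, m[k−i]).
Small cases: m[2]=1, m[3]=2, m[4]=4, m[5]=6, m[6]=9, m[7]=12.
m[8] = 2*max(6,9) = 2*9 = 18
m[9] = 3*max(6,9) = 3*9 = 27
m[10] = 2*max(8,18) = 2*18 = 36
m[11] = 2*max(9,27) = 2*27 = 54
m[12] = 3*max(9,27) = 3*27 = 81
m[13] = 2*max(11,54) = 2*54 = 108
One optimal split: 3 + 3 + 3 + 2 + 2; product 3*3*3*2*2 = 108.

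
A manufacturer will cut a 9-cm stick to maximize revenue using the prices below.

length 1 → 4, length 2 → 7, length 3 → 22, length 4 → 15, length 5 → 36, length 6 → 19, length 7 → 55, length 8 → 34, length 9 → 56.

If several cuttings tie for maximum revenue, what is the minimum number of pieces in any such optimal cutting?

3

Consider every possible first cut. r[k] is the best of p[i]+r[k−i] over all sellable i≤k.
r[1] = 4
r[2] = max(4+4, 7+0) = 8
r[3] = max(4+8, 7+4, 22+0) = 22
r[4] = max(4+22, 7+8, 22+4, 15+0) = 26
r[5] = max(4+26, 7+22, 22+8, 15+4, 36+0) = 36
r[6] = max(4+36, 7+26, 22+22, 15+8, 36+4, 19+0) = 44
r[7] = max(4+44, 7+36, 22+26, …, 19+4, 55+0) = 55
r[8] = max(4+55, 7+44, 22+36, …, 55+4, 34+0) = 59
r[9] = max(4+59, 7+55, 22+44, …, 34+4, 56+0) = 66
Maximum revenue is 66.
Now minimize piece count subject to staying optimal: for each k, pieces[k] = 1 + min over i with p[i]+r[k−i]=r[k] of pieces[k−i].
pieces[6] = 2
pieces[7] = 1
pieces[8] = 2
pieces[9] = 3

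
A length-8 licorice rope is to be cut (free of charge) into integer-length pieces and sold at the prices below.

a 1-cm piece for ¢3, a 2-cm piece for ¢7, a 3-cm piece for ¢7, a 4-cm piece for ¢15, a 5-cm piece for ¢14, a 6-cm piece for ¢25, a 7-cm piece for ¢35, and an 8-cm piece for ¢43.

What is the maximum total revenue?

Let v[k] be the best obtainable value from length k. For each k, try every first piece i and keep the best of price[i] + v[k−i].
v[1] = 3
v[2] = max(3+3, 7+0) = 7
v[3] = max(3+7, 7+3, 7+0) = 10
v[4] = max(3+10, 7+7, 7+3, 15+0) = 15
v[5] = max(3+15, 7+10, 7+7, 15+3, 14+0) = 18
v[6] = max(3+18, 7+15, 7+10, 15+7, 14+3, 25+0) = 25
v[7] = max(3+25, 7+18, 7+15, …, 25+3, 35+0) = 35
v[8] = max(3+35, 7+25, 7+18, …, 35+3, 43+0) = 43
Best is to sell the whole 8-cm piece uncut for ¢43.

43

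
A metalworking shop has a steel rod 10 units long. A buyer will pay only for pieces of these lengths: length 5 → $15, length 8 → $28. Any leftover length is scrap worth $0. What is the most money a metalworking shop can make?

30

Let best[k] be the best obtainable value from length k. For each k, try every first piece i and keep the best of price[i] + best[k−i].
best[1] = 0
best[2] = 0
best[3] = 0
best[4] = 0
best[5] = 15
best[6] = 15
best[7] = 15
best[8] = 28
best[9] = 28
best[10] = 30  (first piece 5, then best[5]=15)
One optimal cutting: 5 + 5 → $30.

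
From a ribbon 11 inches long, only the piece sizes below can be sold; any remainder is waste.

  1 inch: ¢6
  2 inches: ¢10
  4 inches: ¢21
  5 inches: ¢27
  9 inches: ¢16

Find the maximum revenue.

Let best[k] be the best obtainable value from length k. For each k, try every first piece i and keep the best of price[i] + best[k−i].
best[1] = 6
best[2] = max(6+6, 10+0) = 12
best[3] = max(6+12, 10+6) = 18
best[4] = max(6+18, 10+12, 21+0) = 24
best[5] = max(6+24, 10+18, 21+6, 27+0) = 30
best[6] = max(6+30, 10+24, 21+12, 27+6) = 36
best[7] = max(6+36, 10+30, 21+18, 27+12) = 42
best[8] = max(6+42, 10+36, 21+24, 27+18) = 48
best[9] = max(6+48, 10+42, 21+30, 27+24, 16+0) = 54
best[10] = max(6+54, 10+48, 21+36, 27+30, 16+6) = 60
best[11] = max(6+60, 10+54, 21+42, 27+36, 16+12) = 66
One optimal cutting: 1 + 1 + 1 + 1 + 1 + 1 + 1 + 1 + 1 + 1 + 1 → ¢66.

66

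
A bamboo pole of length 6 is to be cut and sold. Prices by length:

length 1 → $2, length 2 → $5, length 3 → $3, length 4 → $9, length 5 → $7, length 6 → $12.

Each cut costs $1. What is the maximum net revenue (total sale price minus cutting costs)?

Build net[k] bottom-up: net[k] = max over allowed piece i of (p[i] + net[k−i]) − 1 per cut.
net[1] = 2
net[2] = max(2+2-1, 5+0) = 5
net[3] = max(2+5-1, 5+2-1, 3+0) = 6
net[4] = max(2+6-1, 5+5-1, 3+2-1, 9+0) = 9
net[5] = max(2+9-1, 5+6-1, 3+5-1, 9+2-1, 7+0) = 10
net[6] = max(2+10-1, 5+9-1, 3+6-1, 9+5-1, 7+2-1, 12+0) = 13
One optimal plan: pieces 2 + 2 + 2 (2 cuts) → $15 − $2 = $13.

13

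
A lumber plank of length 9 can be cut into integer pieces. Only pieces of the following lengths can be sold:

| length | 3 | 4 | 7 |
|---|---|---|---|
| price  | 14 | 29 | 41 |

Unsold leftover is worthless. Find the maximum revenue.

58

Consider every possible first cut. f[k] is the best of p[i]+f[k−i] over all sellable i≤k.
f[1] = 0
f[2] = 0
f[3] = 14
f[4] = 29
f[5] = 29
f[6] = 29
f[7] = 43  (first piece 3, then f[4]=29)
f[8] = 58  (first piece 4, then f[4]=29)
f[9] = 58
One optimal cutting: pieces 4 + 4 with 1 foot of scrap → $58.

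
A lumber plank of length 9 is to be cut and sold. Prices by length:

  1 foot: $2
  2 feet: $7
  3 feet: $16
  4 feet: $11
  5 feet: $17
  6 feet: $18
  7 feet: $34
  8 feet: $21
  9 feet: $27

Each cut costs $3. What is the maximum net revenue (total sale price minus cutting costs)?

42

Build r[k] bottom-up: r[k] = max over allowed piece i of (p[i] + r[k−i]) − 3 per cut.
r[1] = 2
r[2] = 7
r[3] = 16
r[4] = 15  (first piece 1, then r[3]=16)
r[5] = 20  (first piece 2, then r[3]=16)
r[6] = 29  (first piece 3, then r[3]=16)
r[7] = 34
r[8] = 33  (first piece 1, then r[7]=34)
r[9] = 42  (first piece 3, then r[6]=29)
One optimal plan: pieces 3 + 3 + 3 (2 cuts) → $48 − $6 = $42.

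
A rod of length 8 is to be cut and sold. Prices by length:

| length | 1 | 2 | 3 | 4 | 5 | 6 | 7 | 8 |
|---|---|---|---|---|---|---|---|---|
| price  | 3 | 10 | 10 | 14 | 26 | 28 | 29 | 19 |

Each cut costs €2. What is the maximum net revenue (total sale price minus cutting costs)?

36

Let net[k] be the best obtainable value from length k. For each k, try every first piece i and keep the best of price[i] + net[k−i] minus the 2 cut fee when i<k.
net[1] = 3
net[2] = 10
net[3] = 11  (first piece 1, then net[2]=10)
net[4] = 18  (first piece 2, then net[2]=10)
net[5] = 26
net[6] = 28
net[7] = 34  (first piece 2, then net[5]=26)
net[8] = 36  (first piece 2, then net[6]=28)
One optimal plan: pieces 6 + 2 (1 cut) → €38 − €2 = €36.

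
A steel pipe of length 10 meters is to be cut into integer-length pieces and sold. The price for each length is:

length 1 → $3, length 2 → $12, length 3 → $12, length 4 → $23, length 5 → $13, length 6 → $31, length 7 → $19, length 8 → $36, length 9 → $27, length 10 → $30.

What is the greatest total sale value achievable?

60

Build r[k] bottom-up: r[k] = max over allowed piece i of (p[i] + r[k−i]).
r[1] = 3
r[2] = 12
r[3] = 15  (first piece 1, then r[2]=12)
r[4] = 24  (first piece 2, then r[2]=12)
r[5] = 27  (first piece 1, then r[4]=24)
r[6] = 36  (first piece 2, then r[4]=24)
r[7] = 39  (first piece 1, then r[6]=36)
r[8] = 48  (first piece 2, then r[6]=36)
r[9] = 51  (first piece 1, then r[8]=48)
r[10] = 60  (first piece 2, then r[8]=48)
One optimal cutting: 2 + 2 + 2 + 2 + 2 → $12 + $12 + $12 + $12 + $12 = $60.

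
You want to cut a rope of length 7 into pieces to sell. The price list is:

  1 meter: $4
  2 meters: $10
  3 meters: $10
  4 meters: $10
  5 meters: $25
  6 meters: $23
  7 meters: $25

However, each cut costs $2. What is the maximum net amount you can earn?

33

Consider every possible first cut. r[k] is the best of p[i]+r[k−i] over all sellable i≤k, charging 2 whenever i<k.
r[1] = 4
r[2] = 10
r[3] = 12  (first piece 1, then r[2]=10)
r[4] = 18  (first piece 2, then r[2]=10)
r[5] = 25
r[6] = 27  (first piece 1, then r[5]=25)
r[7] = 33  (first piece 2, then r[5]=25)
One optimal plan: pieces 5 + 2 (1 cut) → $35 − $2 = $33.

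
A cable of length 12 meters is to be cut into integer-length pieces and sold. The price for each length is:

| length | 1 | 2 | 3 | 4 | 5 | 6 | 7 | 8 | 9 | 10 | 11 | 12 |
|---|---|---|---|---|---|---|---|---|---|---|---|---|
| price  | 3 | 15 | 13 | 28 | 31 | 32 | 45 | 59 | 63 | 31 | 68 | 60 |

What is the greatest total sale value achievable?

90

Let R[k] be the best obtainable value from length k. For each k, try every first piece i and keep the best of price[i] + R[k−i].
R[1] = 3
R[2] = max(3+3, 15+0) = 15
R[3] = max(3+15, 15+3, 13+0) = 18
R[4] = max(3+18, 15+15, 13+3, 28+0) = 30
R[5] = max(3+30, 15+18, 13+15, 28+3, 31+0) = 33
R[6] = max(3+33, 15+30, 13+18, 28+15, 31+3, 32+0) = 45
R[7] = max(3+45, 15+33, 13+30, …, 32+3, 45+0) = 48
R[8] = max(3+48, 15+45, 13+33, …, 45+3, 59+0) = 60
R[9] = max(3+60, 15+48, 13+45, …, 59+3, 63+0) = 63
R[10] = max(3+63, 15+60, 13+48, …, 63+3, 31+0) = 75
R[11] = max(3+75, 15+63, 13+60, …, 31+3, 68+0) = 78
R[12] = max(3+78, 15+75, 13+63, …, 68+3, 60+0) = 90
One optimal cutting: 2 + 2 + 2 + 2 + 2 + 2 → 15 + 15 + 15 + 15 + 15 + 15 = 90.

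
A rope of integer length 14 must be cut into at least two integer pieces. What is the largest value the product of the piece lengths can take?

162

Fill prod[k] for k=2..14: at each k try every first piece i and multiply by the better of (k−i) uncut or prod[k−i].
prod[2] = 1·max(1,0) = 1·1 = 1
prod[3] = 1·max(2,1) = 1·2 = 2
prod[4] = 2·max(2,1) = 2·2 = 4
prod[5] = 2·max(3,2) = 2·3 = 6
prod[6] = 3·max(3,2) = 3·3 = 9
prod[7] = 2·max(5,6) = 2·6 = 12
prod[8] = 2·max(6,9) = 2·9 = 18
prod[9] = 3·max(6,9) = 3·9 = 27
prod[10] = 2·max(8,18) = 2·18 = 36
prod[11] = 2·max(9,27) = 2·27 = 54
prod[12] = 3·max(9,27) = 3·27 = 81
prod[13] = 2·max(11,54) = 2·54 = 108
prod[14] = 2·max(12,81) = 2·81 = 162
One optimal split: 3 + 3 + 3 + 3 + 2; product 3·3·3·3·2 = 162.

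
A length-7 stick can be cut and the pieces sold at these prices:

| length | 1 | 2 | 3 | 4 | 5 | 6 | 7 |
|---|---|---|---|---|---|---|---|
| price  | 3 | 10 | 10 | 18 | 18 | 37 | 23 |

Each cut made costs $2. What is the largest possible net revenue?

Build r[k] bottom-up: r[k] = max over allowed piece i of (p[i] + r[k−i]) − 2 per cut.
r[1] = 3
r[2] = max(3+3-2, 10+0) = 10
r[3] = max(3+10-2, 10+3-2, 10+0) = 11
r[4] = max(3+11-2, 10+10-2, 10+3-2, 18+0) = 18
r[5] = max(3+18-2, 10+11-2, 10+10-2, 18+3-2, 18+0) = 19
r[6] = max(3+19-2, 10+18-2, 10+11-2, 18+10-2, 18+3-2, 37+0) = 37
r[7] = max(3+37-2, 10+19-2, 10+18-2, …, 37+3-2, 23+0) = 38
One optimal plan: pieces 6 + 1 (1 cut) → $40 − $2 = $38.

38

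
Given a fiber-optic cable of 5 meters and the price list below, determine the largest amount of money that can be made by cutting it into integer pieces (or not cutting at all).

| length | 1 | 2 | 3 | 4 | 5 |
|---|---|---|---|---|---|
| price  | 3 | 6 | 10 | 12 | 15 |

16

Build R[k] bottom-up: R[k] = max over allowed piece i of (p[i] + R[k−i]).
R[1] = 3
R[2] = max(3+3, 6+0) = 6
R[3] = max(3+6, 6+3, 10+0) = 10
R[4] = max(3+10, 6+6, 10+3, 12+0) = 13
R[5] = max(3+13, 6+10, 10+6, 12+3, 15+0) = 16
One optimal cutting: 3 + 1 + 1 → $10 + $3 + $3 = $16.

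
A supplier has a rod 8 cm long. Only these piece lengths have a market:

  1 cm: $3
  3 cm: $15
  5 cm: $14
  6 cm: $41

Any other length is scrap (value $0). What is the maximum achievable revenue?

Let r[k] be the best obtainable value from length k. For each k, try every first piece i and keep the best of price[i] + r[k−i].
r[1] = 3
r[2] = 6  (first piece 1, then r[1]=3)
r[3] = max(3+6, 15+0) = 15
r[4] = max(3+15, 15+3) = 18
r[5] = max(3+18, 15+6, 14+0) = 21
r[6] = max(3+21, 15+15, 14+3, 41+0) = 41
r[7] = max(3+41, 15+18, 14+6, 41+3) = 44
r[8] = max(3+44, 15+21, 14+15, 41+6) = 47
One optimal cutting: 6 + 1 + 1 → $47.

47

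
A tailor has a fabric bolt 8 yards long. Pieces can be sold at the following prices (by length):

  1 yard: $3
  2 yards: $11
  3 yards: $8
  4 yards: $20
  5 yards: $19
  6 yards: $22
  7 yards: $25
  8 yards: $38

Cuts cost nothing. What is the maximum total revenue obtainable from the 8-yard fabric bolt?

44

Consider every possible first cut. R[k] is the best of p[i]+R[k−i] over all sellable i≤k.
R[1] = 3
R[2] = max(3+3, 11+0) = 11
R[3] = max(3+11, 11+3, 8+0) = 14
R[4] = max(3+14, 11+11, 8+3, 20+0) = 22
R[5] = max(3+22, 11+14, 8+11, 20+3, 19+0) = 25
R[6] = max(3+25, 11+22, 8+14, 20+11, 19+3, 22+0) = 33
R[7] = max(3+33, 11+25, 8+22, …, 22+3, 25+0) = 36
R[8] = max(3+36, 11+33, 8+25, …, 25+3, 38+0) = 44
One optimal cutting: 2 + 2 + 2 + 2 → $11 + $11 + $11 + $11 = $44.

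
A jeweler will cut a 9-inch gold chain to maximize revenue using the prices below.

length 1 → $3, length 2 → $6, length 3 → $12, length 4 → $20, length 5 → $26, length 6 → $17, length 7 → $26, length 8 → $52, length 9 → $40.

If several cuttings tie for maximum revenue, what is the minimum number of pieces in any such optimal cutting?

2

Consider every possible first cut. r[k] is the best of p[i]+r[k−i] over all sellable i≤k.
r[1] = 3
r[2] = 6  (first piece 1, then r[1]=3)
r[3] = 12
r[4] = 20
r[5] = 26
r[6] = 29  (first piece 1, then r[5]=26)
r[7] = 32  (first piece 1, then r[6]=29)
r[8] = 52
r[9] = 55  (first piece 1, then r[8]=52)
Maximum revenue is $55.
Now minimize piece count subject to staying optimal: for each k, pieces[k] = 1 + min over i with p[i]+r[k−i]=r[k] of pieces[k−i].
pieces[6] = 2
pieces[7] = 2
pieces[8] = 1
pieces[9] = 2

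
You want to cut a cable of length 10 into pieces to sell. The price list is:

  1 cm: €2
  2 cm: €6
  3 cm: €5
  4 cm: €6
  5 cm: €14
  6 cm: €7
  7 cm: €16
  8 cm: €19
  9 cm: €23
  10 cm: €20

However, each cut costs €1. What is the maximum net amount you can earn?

Consider every possible first cut. net[k] is the best of p[i]+net[k−i] over all sellable i≤k, charging 1 whenever i<k.
net[1] = 2
net[2] = 6
net[3] = 7  (first piece 1, then net[2]=6)
net[4] = 11  (first piece 2, then net[2]=6)
net[5] = 14
net[6] = 16  (first piece 2, then net[4]=11)
net[7] = 19  (first piece 2, then net[5]=14)
net[8] = 21  (first piece 2, then net[6]=16)
net[9] = 24  (first piece 2, then net[7]=19)
net[10] = 27  (first piece 5, then net[5]=14)
One optimal plan: pieces 5 + 5 (1 cut) → €28 − €1 = €27.

27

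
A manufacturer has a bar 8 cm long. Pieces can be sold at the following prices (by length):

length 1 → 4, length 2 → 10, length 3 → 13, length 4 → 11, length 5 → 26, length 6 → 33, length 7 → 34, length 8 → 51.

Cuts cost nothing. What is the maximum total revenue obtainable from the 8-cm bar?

51

Consider every possible first cut. r[k] is the best of p[i]+r[k−i] over all sellable i≤k.
r[1] = 4
r[2] = max(4+4, 10+0) = 10
r[3] = max(4+10, 10+4, 13+0) = 14
r[4] = max(4+14, 10+10, 13+4, 11+0) = 20
r[5] = max(4+20, 10+14, 13+10, 11+4, 26+0) = 26
r[6] = max(4+26, 10+20, 13+14, 11+10, 26+4, 33+0) = 33
r[7] = max(4+33, 10+26, 13+20, …, 33+4, 34+0) = 37
r[8] = max(4+37, 10+33, 13+26, …, 34+4, 51+0) = 51
Best is to sell the whole 8-cm piece uncut for 51.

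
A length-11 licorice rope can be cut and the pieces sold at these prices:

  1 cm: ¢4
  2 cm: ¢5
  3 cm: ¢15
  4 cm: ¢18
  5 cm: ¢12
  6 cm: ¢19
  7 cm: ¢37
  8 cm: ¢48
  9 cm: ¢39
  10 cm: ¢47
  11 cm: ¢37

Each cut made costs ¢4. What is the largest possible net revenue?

Let net[k] be the best obtainable value from length k. For each k, try every first piece i and keep the best of price[i] + net[k−i] minus the 4 cut fee when i<k.
net[1] = 4
net[2] = max(4+4-4, 5+0) = 5
net[3] = max(4+5-4, 5+4-4, 15+0) = 15
net[4] = max(4+15-4, 5+5-4, 15+4-4, 18+0) = 18
net[5] = max(4+18-4, 5+15-4, 15+5-4, 18+4-4, 12+0) = 18
net[6] = max(4+18-4, 5+18-4, 15+15-4, 18+5-4, 12+4-4, 19+0) = 26
net[7] = max(4+26-4, 5+18-4, 15+18-4, …, 19+4-4, 37+0) = 37
net[8] = max(4+37-4, 5+26-4, 15+18-4, …, 37+4-4, 48+0) = 48
net[9] = max(4+48-4, 5+37-4, 15+26-4, …, 48+4-4, 39+0) = 48
net[10] = max(4+48-4, 5+48-4, 15+37-4, …, 39+4-4, 47+0) = 49
net[11] = max(4+49-4, 5+48-4, 15+48-4, …, 47+4-4, 37+0) = 59
One optimal plan: pieces 8 + 3 (1 cut) → ¢63 − ¢4 = ¢59.

59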